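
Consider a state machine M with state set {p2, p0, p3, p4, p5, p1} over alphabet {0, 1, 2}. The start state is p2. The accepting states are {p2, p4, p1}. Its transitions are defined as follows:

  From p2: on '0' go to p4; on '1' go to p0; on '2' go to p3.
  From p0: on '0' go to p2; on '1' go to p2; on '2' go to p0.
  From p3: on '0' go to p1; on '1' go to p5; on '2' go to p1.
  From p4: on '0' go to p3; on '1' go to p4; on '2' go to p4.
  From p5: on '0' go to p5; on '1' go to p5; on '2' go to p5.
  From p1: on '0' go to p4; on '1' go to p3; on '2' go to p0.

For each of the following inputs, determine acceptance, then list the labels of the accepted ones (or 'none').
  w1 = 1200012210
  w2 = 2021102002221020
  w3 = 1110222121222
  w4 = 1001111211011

w1:
  start at p2
  read '1': p2 → p0
  read '2': p0 → p0
  read '0': p0 → p2
  read '0': p2 → p4
  read '0': p4 → p3
  read '1': p3 → p5
  read '2': p5 → p5
  read '2': p5 → p5
  read '1': p5 → p5
  read '0': p5 → p5
  end p5, rejected
w2:
  start at p2
  read '2': p2 → p3
  read '0': p3 → p1
  read '2': p1 → p0
  read '1': p0 → p2
  read '1': p2 → p0
  read '0': p0 → p2
  read '2': p2 → p3
  read '0': p3 → p1
  read '0': p1 → p4
  read '2': p4 → p4
  read '2': p4 → p4
  read '2': p4 → p4
  read '1': p4 → p4
  read '0': p4 → p3
  read '2': p3 → p1
  read '0': p1 → p4
  end p4, accepted
w3:
  start at p2
  read '1': p2 → p0
  read '1': p0 → p2
  read '1': p2 → p0
  read '0': p0 → p2
  read '2': p2 → p3
  read '2': p3 → p1
  read '2': p1 → p0
  read '1': p0 → p2
  read '2': p2 → p3
  read '1': p3 → p5
  read '2': p5 → p5
  read '2': p5 → p5
  read '2': p5 → p5
  end p5, rejected
w4:
  start at p2
  read '1': p2 → p0
  read '0': p0 → p2
  read '0': p2 → p4
  read '1': p4 → p4
  read '1': p4 → p4
  read '1': p4 → p4
  read '1': p4 → p4
  read '2': p4 → p4
  read '1': p4 → p4
  read '1': p4 → p4
  read '0': p4 → p3
  read '1': p3 → p5
  read '1': p5 → p5
  end p5, rejected

w2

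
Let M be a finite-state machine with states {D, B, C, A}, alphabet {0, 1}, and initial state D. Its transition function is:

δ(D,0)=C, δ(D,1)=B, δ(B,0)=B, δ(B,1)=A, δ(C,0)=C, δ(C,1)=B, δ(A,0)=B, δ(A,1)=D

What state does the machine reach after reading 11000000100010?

start at D
read '1': D → B
read '1': B → A
read '0': A → B
read '0': B → B
read '0': B → B
read '0': B → B
read '0': B → B
read '0': B → B
read '1': B → A
read '0': A → B
read '0': B → B
read '0': B → B
read '1': B → A
read '0': A → B

B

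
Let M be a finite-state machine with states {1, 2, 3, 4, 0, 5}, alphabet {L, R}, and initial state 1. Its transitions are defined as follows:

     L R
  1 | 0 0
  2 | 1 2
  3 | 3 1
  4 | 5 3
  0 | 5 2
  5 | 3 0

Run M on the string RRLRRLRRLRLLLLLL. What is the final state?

start at 1
read 'R': 1 → 0
read 'R': 0 → 2
read 'L': 2 → 1
read 'R': 1 → 0
read 'R': 0 → 2
read 'L': 2 → 1
read 'R': 1 → 0
read 'R': 0 → 2
read 'L': 2 → 1
read 'R': 1 → 0
read 'L': 0 → 5
read 'L': 5 → 3
read 'L': 3 → 3
read 'L': 3 → 3
read 'L': 3 → 3
read 'L': 3 → 3

3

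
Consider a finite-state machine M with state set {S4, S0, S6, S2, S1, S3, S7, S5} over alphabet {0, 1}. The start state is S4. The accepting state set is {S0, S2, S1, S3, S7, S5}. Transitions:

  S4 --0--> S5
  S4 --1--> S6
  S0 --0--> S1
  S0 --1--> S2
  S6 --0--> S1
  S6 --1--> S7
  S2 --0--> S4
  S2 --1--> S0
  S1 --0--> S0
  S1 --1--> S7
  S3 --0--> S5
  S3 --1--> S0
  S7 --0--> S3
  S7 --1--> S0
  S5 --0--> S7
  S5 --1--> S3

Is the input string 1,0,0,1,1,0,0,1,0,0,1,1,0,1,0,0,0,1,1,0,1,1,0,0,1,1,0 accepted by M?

start at S4
read '1': S4 → S6
read '0': S6 → S1
read '0': S1 → S0
read '1': S0 → S2
read '1': S2 → S0
read '0': S0 → S1
read '0': S1 → S0
read '1': S0 → S2
read '0': S2 → S4
read '0': S4 → S5
read '1': S5 → S3
read '1': S3 → S0
read '0': S0 → S1
read '1': S1 → S7
read '0': S7 → S3
read '0': S3 → S5
read '0': S5 → S7
read '1': S7 → S0
read '1': S0 → S2
read '0': S2 → S4
read '1': S4 → S6
read '1': S6 → S7
read '0': S7 → S3
read '0': S3 → S5
read '1': S5 → S3
read '1': S3 → S0
read '0': S0 → S1
End state S1 is accepting.

Yes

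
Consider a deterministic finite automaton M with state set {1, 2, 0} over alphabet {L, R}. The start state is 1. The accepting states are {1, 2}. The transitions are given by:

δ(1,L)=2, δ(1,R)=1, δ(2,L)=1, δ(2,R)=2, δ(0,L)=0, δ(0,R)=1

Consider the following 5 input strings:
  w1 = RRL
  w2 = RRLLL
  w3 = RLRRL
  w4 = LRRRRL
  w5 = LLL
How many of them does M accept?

5

w1: Trace: 1 -R-> 1 -R-> 1 -L-> 2  → end 2, accepted
w2: Trace: 1 -R-> 1 -R-> 1 -L-> 2 -L-> 1 -L-> 2  → end 2, accepted
w3: Trace: 1 -R-> 1 -L-> 2 -R-> 2 -R-> 2 -L-> 1  → end 1, accepted
w4: Trace: 1 -L-> 2 -R-> 2 -R-> 2 -R-> 2 -R-> 2 -L-> 1  → end 1, accepted
w5: Trace: 1 -L-> 2 -L-> 1 -L-> 2  → end 2, accepted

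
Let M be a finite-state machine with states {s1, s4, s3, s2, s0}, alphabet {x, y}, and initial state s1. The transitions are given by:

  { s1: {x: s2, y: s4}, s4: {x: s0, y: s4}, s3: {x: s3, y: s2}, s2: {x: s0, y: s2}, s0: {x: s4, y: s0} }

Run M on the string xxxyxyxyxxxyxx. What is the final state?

s0

start at s1
read 'x': s1 → s2
read 'x': s2 → s0
read 'x': s0 → s4
read 'y': s4 → s4
read 'x': s4 → s0
read 'y': s0 → s0
read 'x': s0 → s4
read 'y': s4 → s4
read 'x': s4 → s0
read 'x': s0 → s4
read 'x': s4 → s0
read 'y': s0 → s0
read 'x': s0 → s4
read 'x': s4 → s0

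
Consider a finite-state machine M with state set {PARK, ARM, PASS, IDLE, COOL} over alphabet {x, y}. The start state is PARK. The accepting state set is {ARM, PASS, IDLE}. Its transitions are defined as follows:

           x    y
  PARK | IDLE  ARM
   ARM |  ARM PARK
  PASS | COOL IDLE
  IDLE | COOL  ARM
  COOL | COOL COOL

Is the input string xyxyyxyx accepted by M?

Yes

Trace: PARK -x-> IDLE -y-> ARM -x-> ARM -y-> PARK -y-> ARM -x-> ARM -y-> PARK -x-> IDLE
End state IDLE is accepting.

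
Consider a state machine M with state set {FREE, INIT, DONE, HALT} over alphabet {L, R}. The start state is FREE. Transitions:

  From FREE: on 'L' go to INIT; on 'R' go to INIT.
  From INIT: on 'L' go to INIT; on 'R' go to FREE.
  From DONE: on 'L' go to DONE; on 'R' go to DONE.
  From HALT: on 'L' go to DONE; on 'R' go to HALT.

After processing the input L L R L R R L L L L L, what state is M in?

INIT

start at FREE
read 'L': FREE → INIT
read 'L': INIT → INIT
read 'R': INIT → FREE
read 'L': FREE → INIT
read 'R': INIT → FREE
read 'R': FREE → INIT
read 'L': INIT → INIT
read 'L': INIT → INIT
read 'L': INIT → INIT
read 'L': INIT → INIT
read 'L': INIT → INIT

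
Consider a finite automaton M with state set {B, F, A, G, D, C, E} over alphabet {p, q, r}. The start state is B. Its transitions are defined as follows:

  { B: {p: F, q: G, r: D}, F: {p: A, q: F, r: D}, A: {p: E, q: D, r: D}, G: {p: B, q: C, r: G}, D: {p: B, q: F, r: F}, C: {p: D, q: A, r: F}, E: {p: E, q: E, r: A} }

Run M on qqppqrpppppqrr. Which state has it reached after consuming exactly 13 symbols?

Trace: B -q-> G -q-> C -p-> D -p-> B -q-> G -r-> G -p-> B -p-> F -p-> A -p-> E -p-> E -q-> E -r-> A
After 13 symbols: A.

A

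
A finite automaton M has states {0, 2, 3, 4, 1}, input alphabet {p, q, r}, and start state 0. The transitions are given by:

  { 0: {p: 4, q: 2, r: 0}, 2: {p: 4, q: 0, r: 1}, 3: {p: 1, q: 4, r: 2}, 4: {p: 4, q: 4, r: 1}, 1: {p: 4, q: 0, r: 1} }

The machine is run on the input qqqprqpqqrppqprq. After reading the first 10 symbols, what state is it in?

1

Trace: 0 -q-> 2 -q-> 0 -q-> 2 -p-> 4 -r-> 1 -q-> 0 -p-> 4 -q-> 4 -q-> 4 -r-> 1
After 10 symbols: 1.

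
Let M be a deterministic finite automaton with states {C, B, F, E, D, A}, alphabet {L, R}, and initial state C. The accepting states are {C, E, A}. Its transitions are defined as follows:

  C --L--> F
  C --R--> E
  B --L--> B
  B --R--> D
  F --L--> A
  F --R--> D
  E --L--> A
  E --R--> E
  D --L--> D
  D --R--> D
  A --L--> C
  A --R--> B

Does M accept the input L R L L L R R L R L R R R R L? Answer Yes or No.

start at C
read 'L': C → F
read 'R': F → D
read 'L': D → D
read 'L': D → D
read 'L': D → D
read 'R': D → D
read 'R': D → D
read 'L': D → D
read 'R': D → D
read 'L': D → D
read 'R': D → D
read 'R': D → D
read 'R': D → D
read 'R': D → D
read 'L': D → D
End state D is not accepting.

No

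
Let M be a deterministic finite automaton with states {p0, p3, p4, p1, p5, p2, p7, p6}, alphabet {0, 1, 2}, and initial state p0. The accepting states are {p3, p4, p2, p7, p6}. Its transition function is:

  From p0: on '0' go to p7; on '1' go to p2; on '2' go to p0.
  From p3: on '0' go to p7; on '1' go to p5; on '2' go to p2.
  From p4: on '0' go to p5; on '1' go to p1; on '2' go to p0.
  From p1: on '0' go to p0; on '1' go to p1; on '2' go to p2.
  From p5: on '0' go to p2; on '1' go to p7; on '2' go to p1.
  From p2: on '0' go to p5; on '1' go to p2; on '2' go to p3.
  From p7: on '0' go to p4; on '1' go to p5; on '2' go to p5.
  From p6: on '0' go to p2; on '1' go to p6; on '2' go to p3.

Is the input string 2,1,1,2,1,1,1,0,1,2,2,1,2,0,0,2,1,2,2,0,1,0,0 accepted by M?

start at p0
read '2': p0 → p0
read '1': p0 → p2
read '1': p2 → p2
read '2': p2 → p3
read '1': p3 → p5
read '1': p5 → p7
read '1': p7 → p5
read '0': p5 → p2
read '1': p2 → p2
read '2': p2 → p3
read '2': p3 → p2
read '1': p2 → p2
read '2': p2 → p3
read '0': p3 → p7
read '0': p7 → p4
read '2': p4 → p0
read '1': p0 → p2
read '2': p2 → p3
read '2': p3 → p2
read '0': p2 → p5
read '1': p5 → p7
read '0': p7 → p4
read '0': p4 → p5
End state p5 is not accepting.

No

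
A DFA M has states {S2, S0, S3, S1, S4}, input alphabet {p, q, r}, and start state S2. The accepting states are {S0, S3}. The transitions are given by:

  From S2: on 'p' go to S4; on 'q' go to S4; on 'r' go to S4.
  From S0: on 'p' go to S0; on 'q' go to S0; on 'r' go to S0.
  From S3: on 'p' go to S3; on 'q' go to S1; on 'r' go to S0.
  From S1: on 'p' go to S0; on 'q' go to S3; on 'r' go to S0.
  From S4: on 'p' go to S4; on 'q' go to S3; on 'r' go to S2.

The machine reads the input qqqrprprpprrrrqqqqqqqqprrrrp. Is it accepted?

Yes

start at S2
read 'q': S2 → S4
read 'q': S4 → S3
read 'q': S3 → S1
read 'r': S1 → S0
read 'p': S0 → S0
read 'r': S0 → S0
read 'p': S0 → S0
read 'r': S0 → S0
read 'p': S0 → S0
read 'p': S0 → S0
read 'r': S0 → S0
read 'r': S0 → S0
read 'r': S0 → S0
read 'r': S0 → S0
read 'q': S0 → S0
read 'q': S0 → S0
read 'q': S0 → S0
read 'q': S0 → S0
read 'q': S0 → S0
read 'q': S0 → S0
read 'q': S0 → S0
read 'q': S0 → S0
read 'p': S0 → S0
read 'r': S0 → S0
read 'r': S0 → S0
read 'r': S0 → S0
read 'r': S0 → S0
read 'p': S0 → S0
End state S0 is accepting.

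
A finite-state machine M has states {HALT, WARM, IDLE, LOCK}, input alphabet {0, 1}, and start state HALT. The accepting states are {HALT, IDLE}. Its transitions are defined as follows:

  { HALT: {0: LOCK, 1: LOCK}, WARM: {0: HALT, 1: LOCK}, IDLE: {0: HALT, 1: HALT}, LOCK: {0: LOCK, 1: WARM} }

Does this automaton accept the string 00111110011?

Trace: HALT -0-> LOCK -0-> LOCK -1-> WARM -1-> LOCK -1-> WARM -1-> LOCK -1-> WARM -0-> HALT -0-> LOCK -1-> WARM -1-> LOCK
End state LOCK is not accepting.

No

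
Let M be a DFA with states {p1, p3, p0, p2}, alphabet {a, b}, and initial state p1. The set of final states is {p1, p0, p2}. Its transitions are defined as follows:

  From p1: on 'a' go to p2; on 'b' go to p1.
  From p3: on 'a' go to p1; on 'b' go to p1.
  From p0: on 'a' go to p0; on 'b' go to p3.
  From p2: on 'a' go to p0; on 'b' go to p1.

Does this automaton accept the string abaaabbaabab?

p1 → p2 → p1 → p2 → p0 → p0 → p3 → p1 → p2 → p0 → p3 → p1 → p1
End state p1 is accepting.

Yes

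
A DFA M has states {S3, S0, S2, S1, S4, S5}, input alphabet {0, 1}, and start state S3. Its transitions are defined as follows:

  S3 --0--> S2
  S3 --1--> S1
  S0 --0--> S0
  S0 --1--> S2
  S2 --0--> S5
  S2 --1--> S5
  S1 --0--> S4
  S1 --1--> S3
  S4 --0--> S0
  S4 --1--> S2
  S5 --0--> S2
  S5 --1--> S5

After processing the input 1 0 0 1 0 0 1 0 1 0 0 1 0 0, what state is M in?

S3 → S1 → S4 → S0 → S2 → S5 → S2 → S5 → S2 → S5 → S2 → S5 → S5 → S2 → S5

S5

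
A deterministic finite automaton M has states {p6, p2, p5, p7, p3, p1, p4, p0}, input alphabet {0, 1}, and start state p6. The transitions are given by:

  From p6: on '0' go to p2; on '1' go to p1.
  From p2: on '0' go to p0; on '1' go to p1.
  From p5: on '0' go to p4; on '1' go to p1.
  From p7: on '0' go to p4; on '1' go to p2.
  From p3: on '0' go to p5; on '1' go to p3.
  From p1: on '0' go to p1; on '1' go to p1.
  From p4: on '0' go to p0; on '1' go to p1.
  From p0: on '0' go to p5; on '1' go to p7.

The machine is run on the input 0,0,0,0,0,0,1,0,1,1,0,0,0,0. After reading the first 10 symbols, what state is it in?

p1

start at p6
read '0': p6 → p2
read '0': p2 → p0
read '0': p0 → p5
read '0': p5 → p4
read '0': p4 → p0
read '0': p0 → p5
read '1': p5 → p1
read '0': p1 → p1
read '1': p1 → p1
read '1': p1 → p1
After 10 symbols: p1.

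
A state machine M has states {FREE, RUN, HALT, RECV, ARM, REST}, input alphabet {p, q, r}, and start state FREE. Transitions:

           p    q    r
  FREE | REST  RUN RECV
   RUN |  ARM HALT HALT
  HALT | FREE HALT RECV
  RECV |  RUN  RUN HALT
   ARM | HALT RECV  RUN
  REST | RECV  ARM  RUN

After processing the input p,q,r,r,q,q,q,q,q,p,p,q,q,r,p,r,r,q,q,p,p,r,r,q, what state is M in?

FREE → REST → ARM → RUN → HALT → HALT → HALT → HALT → HALT → HALT → FREE → REST → ARM → RECV → HALT → FREE → RECV → HALT → HALT → HALT → FREE → REST → RUN → HALT → HALT

HALT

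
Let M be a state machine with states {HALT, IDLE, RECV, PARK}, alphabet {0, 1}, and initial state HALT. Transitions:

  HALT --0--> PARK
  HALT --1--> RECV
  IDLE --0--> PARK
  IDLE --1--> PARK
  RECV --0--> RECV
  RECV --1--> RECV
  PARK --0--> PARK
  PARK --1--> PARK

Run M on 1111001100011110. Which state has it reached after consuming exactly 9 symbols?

RECV

HALT → RECV → RECV → RECV → RECV → RECV → RECV → RECV → RECV → RECV
After 9 symbols: RECV.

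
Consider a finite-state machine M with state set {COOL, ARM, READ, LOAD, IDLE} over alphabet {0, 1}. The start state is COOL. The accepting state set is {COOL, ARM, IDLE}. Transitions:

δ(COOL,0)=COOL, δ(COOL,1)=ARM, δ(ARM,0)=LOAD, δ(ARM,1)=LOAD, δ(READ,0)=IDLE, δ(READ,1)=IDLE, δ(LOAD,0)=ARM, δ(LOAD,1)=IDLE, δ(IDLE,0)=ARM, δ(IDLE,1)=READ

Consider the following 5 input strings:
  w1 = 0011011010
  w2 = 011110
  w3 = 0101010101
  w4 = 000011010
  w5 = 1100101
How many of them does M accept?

w1: COOL → COOL → COOL → ARM → LOAD → ARM → LOAD → IDLE → ARM → LOAD → ARM  → end ARM, accepted
w2: COOL → COOL → ARM → LOAD → IDLE → READ → IDLE  → end IDLE, accepted
w3: COOL → COOL → ARM → LOAD → IDLE → ARM → LOAD → ARM → LOAD → ARM → LOAD  → end LOAD, rejected
w4: COOL → COOL → COOL → COOL → COOL → ARM → LOAD → ARM → LOAD → ARM  → end ARM, accepted
w5: COOL → ARM → LOAD → ARM → LOAD → IDLE → ARM → LOAD  → end LOAD, rejected

3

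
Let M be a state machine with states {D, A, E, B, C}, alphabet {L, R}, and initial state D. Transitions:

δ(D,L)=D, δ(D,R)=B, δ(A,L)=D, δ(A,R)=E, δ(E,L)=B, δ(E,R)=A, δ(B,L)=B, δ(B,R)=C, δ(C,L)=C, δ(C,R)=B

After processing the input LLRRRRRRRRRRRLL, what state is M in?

B

Trace: D -L-> D -L-> D -R-> B -R-> C -R-> B -R-> C -R-> B -R-> C -R-> B -R-> C -R-> B -R-> C -R-> B -L-> B -L-> B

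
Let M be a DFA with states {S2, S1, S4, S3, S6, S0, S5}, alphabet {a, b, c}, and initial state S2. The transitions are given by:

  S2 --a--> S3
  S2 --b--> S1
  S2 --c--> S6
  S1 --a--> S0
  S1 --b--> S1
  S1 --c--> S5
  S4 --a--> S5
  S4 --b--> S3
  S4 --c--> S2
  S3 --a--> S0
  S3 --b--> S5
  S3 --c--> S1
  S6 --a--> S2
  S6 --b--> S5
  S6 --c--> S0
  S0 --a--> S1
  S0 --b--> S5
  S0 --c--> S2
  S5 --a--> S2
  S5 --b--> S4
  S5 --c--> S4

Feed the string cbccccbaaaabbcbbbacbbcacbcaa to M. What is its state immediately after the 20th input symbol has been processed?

Trace: S2 -c-> S6 -b-> S5 -c-> S4 -c-> S2 -c-> S6 -c-> S0 -b-> S5 -a-> S2 -a-> S3 -a-> S0 -a-> S1 -b-> S1 -b-> S1 -c-> S5 -b-> S4 -b-> S3 -b-> S5 -a-> S2 -c-> S6 -b-> S5
After 20 symbols: S5.

S5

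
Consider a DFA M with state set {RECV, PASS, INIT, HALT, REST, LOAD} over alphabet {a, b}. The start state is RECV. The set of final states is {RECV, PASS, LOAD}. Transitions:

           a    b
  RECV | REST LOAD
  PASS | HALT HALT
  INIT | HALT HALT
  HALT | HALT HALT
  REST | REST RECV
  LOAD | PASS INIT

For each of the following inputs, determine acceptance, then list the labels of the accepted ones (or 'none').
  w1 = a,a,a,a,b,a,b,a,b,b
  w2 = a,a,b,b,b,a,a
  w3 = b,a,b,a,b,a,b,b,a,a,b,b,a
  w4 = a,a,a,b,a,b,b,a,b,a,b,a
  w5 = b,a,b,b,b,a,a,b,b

w1: Trace: RECV -a-> REST -a-> REST -a-> REST -a-> REST -b-> RECV -a-> REST -b-> RECV -a-> REST -b-> RECV -b-> LOAD  → end LOAD, accepted
w2: Trace: RECV -a-> REST -a-> REST -b-> RECV -b-> LOAD -b-> INIT -a-> HALT -a-> HALT  → end HALT, rejected
w3: Trace: RECV -b-> LOAD -a-> PASS -b-> HALT -a-> HALT -b-> HALT -a-> HALT -b-> HALT -b-> HALT -a-> HALT -a-> HALT -b-> HALT -b-> HALT -a-> HALT  → end HALT, rejected
w4: Trace: RECV -a-> REST -a-> REST -a-> REST -b-> RECV -a-> REST -b-> RECV -b-> LOAD -a-> PASS -b-> HALT -a-> HALT -b-> HALT -a-> HALT  → end HALT, rejected
w5: Trace: RECV -b-> LOAD -a-> PASS -b-> HALT -b-> HALT -b-> HALT -a-> HALT -a-> HALT -b-> HALT -b-> HALT  → end HALT, rejected

w1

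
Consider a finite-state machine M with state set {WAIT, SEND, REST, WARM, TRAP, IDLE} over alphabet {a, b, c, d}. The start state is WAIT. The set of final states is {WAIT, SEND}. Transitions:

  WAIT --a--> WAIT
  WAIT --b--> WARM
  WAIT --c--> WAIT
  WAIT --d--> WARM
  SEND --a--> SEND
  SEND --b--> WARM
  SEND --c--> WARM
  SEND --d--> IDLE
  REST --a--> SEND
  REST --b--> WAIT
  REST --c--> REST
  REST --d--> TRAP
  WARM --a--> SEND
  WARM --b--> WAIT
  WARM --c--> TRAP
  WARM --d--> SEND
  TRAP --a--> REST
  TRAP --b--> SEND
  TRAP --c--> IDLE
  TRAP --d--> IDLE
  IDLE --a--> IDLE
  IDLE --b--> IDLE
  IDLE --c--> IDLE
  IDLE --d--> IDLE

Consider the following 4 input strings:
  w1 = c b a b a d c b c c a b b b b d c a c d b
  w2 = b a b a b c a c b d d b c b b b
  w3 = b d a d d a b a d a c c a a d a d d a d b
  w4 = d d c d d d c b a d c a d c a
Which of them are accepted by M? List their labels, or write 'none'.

w2

w1: WAIT → WAIT → WARM → SEND → WARM → SEND → IDLE → IDLE → IDLE → IDLE → IDLE → IDLE → IDLE → IDLE → IDLE → IDLE → IDLE → IDLE → IDLE → IDLE → IDLE → IDLE  → end IDLE, rejected
w2: WAIT → WARM → SEND → WARM → SEND → WARM → TRAP → REST → REST → WAIT → WARM → SEND → WARM → TRAP → SEND → WARM → WAIT  → end WAIT, accepted
w3: WAIT → WARM → SEND → SEND → IDLE → IDLE → IDLE → IDLE → IDLE → IDLE → IDLE → IDLE → IDLE → IDLE → IDLE → IDLE → IDLE → IDLE → IDLE → IDLE → IDLE → IDLE  → end IDLE, rejected
w4: WAIT → WARM → SEND → WARM → SEND → IDLE → IDLE → IDLE → IDLE → IDLE → IDLE → IDLE → IDLE → IDLE → IDLE → IDLE  → end IDLE, rejected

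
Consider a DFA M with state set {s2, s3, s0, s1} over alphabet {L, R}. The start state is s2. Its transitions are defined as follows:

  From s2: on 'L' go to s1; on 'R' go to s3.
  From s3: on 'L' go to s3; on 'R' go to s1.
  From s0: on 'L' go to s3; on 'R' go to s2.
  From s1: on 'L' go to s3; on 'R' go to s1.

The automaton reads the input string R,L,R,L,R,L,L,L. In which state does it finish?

s3

start at s2
read 'R': s2 → s3
read 'L': s3 → s3
read 'R': s3 → s1
read 'L': s1 → s3
read 'R': s3 → s1
read 'L': s1 → s3
read 'L': s3 → s3
read 'L': s3 → s3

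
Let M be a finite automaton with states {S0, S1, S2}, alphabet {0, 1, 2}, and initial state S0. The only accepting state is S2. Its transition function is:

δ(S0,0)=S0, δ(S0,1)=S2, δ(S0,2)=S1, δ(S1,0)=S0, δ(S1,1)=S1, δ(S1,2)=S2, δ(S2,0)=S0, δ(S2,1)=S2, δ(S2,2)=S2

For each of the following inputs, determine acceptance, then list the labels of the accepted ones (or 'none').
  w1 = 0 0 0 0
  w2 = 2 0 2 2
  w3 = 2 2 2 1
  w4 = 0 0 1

w1: S0 → S0 → S0 → S0 → S0  → end S0, rejected
w2: S0 → S1 → S0 → S1 → S2  → end S2, accepted
w3: S0 → S1 → S2 → S2 → S2  → end S2, accepted
w4: S0 → S0 → S0 → S2  → end S2, accepted

w2, w3, w4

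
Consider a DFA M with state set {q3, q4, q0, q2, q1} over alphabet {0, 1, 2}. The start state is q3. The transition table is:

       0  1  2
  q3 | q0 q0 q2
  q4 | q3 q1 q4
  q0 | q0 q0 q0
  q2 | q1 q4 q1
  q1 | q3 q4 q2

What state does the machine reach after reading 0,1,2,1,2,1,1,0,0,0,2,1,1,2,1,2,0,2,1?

q3 → q0 → q0 → q0 → q0 → q0 → q0 → q0 → q0 → q0 → q0 → q0 → q0 → q0 → q0 → q0 → q0 → q0 → q0 → q0

q0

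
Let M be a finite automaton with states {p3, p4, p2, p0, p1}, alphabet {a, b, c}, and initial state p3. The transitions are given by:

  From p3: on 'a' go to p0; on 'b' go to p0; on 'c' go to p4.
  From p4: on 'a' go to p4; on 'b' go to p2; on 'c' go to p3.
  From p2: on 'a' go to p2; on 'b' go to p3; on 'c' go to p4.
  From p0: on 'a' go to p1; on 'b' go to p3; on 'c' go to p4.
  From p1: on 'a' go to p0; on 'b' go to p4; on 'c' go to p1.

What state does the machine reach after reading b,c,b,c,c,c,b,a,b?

p3 → p0 → p4 → p2 → p4 → p3 → p4 → p2 → p2 → p3

p3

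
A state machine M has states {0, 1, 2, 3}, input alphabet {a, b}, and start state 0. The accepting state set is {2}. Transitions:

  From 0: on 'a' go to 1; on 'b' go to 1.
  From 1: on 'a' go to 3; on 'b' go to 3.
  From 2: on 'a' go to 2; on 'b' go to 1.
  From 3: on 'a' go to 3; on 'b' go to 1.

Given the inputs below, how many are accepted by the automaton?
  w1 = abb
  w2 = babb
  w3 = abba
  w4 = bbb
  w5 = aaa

0

w1:
  start at 0
  read 'a': 0 → 1
  read 'b': 1 → 3
  read 'b': 3 → 1
  end 1, rejected
w2:
  start at 0
  read 'b': 0 → 1
  read 'a': 1 → 3
  read 'b': 3 → 1
  read 'b': 1 → 3
  end 3, rejected
w3:
  start at 0
  read 'a': 0 → 1
  read 'b': 1 → 3
  read 'b': 3 → 1
  read 'a': 1 → 3
  end 3, rejected
w4:
  start at 0
  read 'b': 0 → 1
  read 'b': 1 → 3
  read 'b': 3 → 1
  end 1, rejected
w5:
  start at 0
  read 'a': 0 → 1
  read 'a': 1 → 3
  read 'a': 3 → 3
  end 3, rejected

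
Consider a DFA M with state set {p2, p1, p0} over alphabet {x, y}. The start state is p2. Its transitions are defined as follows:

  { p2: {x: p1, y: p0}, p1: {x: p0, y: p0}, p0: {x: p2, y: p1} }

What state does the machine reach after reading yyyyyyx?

p0

Trace: p2 -y-> p0 -y-> p1 -y-> p0 -y-> p1 -y-> p0 -y-> p1 -x-> p0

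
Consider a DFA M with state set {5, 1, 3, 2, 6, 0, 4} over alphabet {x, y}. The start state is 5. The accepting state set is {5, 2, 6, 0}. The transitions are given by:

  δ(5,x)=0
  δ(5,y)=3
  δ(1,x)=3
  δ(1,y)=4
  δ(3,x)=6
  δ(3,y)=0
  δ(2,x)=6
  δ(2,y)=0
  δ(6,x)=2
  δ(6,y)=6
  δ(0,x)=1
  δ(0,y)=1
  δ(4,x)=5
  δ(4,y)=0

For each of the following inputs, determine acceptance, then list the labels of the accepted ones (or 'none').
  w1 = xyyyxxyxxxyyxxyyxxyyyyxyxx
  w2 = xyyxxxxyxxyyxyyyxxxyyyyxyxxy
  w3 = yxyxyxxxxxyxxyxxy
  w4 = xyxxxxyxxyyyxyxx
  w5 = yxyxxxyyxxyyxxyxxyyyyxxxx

w2, w3, w5

w1:
  start at 5
  read 'x': 5 → 0
  read 'y': 0 → 1
  read 'y': 1 → 4
  read 'y': 4 → 0
  read 'x': 0 → 1
  read 'x': 1 → 3
  read 'y': 3 → 0
  read 'x': 0 → 1
  read 'x': 1 → 3
  read 'x': 3 → 6
  read 'y': 6 → 6
  read 'y': 6 → 6
  read 'x': 6 → 2
  read 'x': 2 → 6
  read 'y': 6 → 6
  read 'y': 6 → 6
  read 'x': 6 → 2
  read 'x': 2 → 6
  read 'y': 6 → 6
  read 'y': 6 → 6
  read 'y': 6 → 6
  read 'y': 6 → 6
  read 'x': 6 → 2
  read 'y': 2 → 0
  read 'x': 0 → 1
  read 'x': 1 → 3
  end 3, rejected
w2:
  start at 5
  read 'x': 5 → 0
  read 'y': 0 → 1
  read 'y': 1 → 4
  read 'x': 4 → 5
  read 'x': 5 → 0
  read 'x': 0 → 1
  read 'x': 1 → 3
  read 'y': 3 → 0
  read 'x': 0 → 1
  read 'x': 1 → 3
  read 'y': 3 → 0
  read 'y': 0 → 1
  read 'x': 1 → 3
  read 'y': 3 → 0
  read 'y': 0 → 1
  read 'y': 1 → 4
  read 'x': 4 → 5
  read 'x': 5 → 0
  read 'x': 0 → 1
  read 'y': 1 → 4
  read 'y': 4 → 0
  read 'y': 0 → 1
  read 'y': 1 → 4
  read 'x': 4 → 5
  read 'y': 5 → 3
  read 'x': 3 → 6
  read 'x': 6 → 2
  read 'y': 2 → 0
  end 0, accepted
w3:
  start at 5
  read 'y': 5 → 3
  read 'x': 3 → 6
  read 'y': 6 → 6
  read 'x': 6 → 2
  read 'y': 2 → 0
  read 'x': 0 → 1
  read 'x': 1 → 3
  read 'x': 3 → 6
  read 'x': 6 → 2
  read 'x': 2 → 6
  read 'y': 6 → 6
  read 'x': 6 → 2
  read 'x': 2 → 6
  read 'y': 6 → 6
  read 'x': 6 → 2
  read 'x': 2 → 6
  read 'y': 6 → 6
  end 6, accepted
w4:
  start at 5
  read 'x': 5 → 0
  read 'y': 0 → 1
  read 'x': 1 → 3
  read 'x': 3 → 6
  read 'x': 6 → 2
  read 'x': 2 → 6
  read 'y': 6 → 6
  read 'x': 6 → 2
  read 'x': 2 → 6
  read 'y': 6 → 6
  read 'y': 6 → 6
  read 'y': 6 → 6
  read 'x': 6 → 2
  read 'y': 2 → 0
  read 'x': 0 → 1
  read 'x': 1 → 3
  end 3, rejected
w5:
  start at 5
  read 'y': 5 → 3
  read 'x': 3 → 6
  read 'y': 6 → 6
  read 'x': 6 → 2
  read 'x': 2 → 6
  read 'x': 6 → 2
  read 'y': 2 → 0
  read 'y': 0 → 1
  read 'x': 1 → 3
  read 'x': 3 → 6
  read 'y': 6 → 6
  read 'y': 6 → 6
  read 'x': 6 → 2
  read 'x': 2 → 6
  read 'y': 6 → 6
  read 'x': 6 → 2
  read 'x': 2 → 6
  read 'y': 6 → 6
  read 'y': 6 → 6
  read 'y': 6 → 6
  read 'y': 6 → 6
  read 'x': 6 → 2
  read 'x': 2 → 6
  read 'x': 6 → 2
  read 'x': 2 → 6
  end 6, accepted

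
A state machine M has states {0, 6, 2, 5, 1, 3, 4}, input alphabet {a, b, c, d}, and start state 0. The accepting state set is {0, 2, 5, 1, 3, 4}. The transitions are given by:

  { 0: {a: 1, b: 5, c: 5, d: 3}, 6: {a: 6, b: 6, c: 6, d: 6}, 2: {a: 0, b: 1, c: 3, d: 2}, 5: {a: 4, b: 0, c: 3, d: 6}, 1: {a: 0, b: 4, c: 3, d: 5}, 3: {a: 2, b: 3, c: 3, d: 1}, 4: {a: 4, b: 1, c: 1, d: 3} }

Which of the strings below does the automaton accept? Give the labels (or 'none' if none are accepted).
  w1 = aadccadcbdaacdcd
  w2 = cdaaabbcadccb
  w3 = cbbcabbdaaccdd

w1: Trace: 0 -a-> 1 -a-> 0 -d-> 3 -c-> 3 -c-> 3 -a-> 2 -d-> 2 -c-> 3 -b-> 3 -d-> 1 -a-> 0 -a-> 1 -c-> 3 -d-> 1 -c-> 3 -d-> 1  → end 1, accepted
w2: Trace: 0 -c-> 5 -d-> 6 -a-> 6 -a-> 6 -a-> 6 -b-> 6 -b-> 6 -c-> 6 -a-> 6 -d-> 6 -c-> 6 -c-> 6 -b-> 6  → end 6, rejected
w3: Trace: 0 -c-> 5 -b-> 0 -b-> 5 -c-> 3 -a-> 2 -b-> 1 -b-> 4 -d-> 3 -a-> 2 -a-> 0 -c-> 5 -c-> 3 -d-> 1 -d-> 5  → end 5, accepted

w1, w3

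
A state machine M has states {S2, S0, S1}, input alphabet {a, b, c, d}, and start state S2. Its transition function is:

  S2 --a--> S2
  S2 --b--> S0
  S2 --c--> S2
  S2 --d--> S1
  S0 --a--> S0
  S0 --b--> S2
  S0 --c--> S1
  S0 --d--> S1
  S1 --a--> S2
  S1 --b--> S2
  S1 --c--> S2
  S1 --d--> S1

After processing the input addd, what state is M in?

Trace: S2 -a-> S2 -d-> S1 -d-> S1 -d-> S1

S1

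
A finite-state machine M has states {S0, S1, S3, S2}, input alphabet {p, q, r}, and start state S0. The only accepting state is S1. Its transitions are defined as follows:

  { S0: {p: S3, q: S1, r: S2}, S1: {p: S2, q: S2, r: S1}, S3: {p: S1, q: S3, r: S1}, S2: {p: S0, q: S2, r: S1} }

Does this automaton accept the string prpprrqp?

No

start at S0
read 'p': S0 → S3
read 'r': S3 → S1
read 'p': S1 → S2
read 'p': S2 → S0
read 'r': S0 → S2
read 'r': S2 → S1
read 'q': S1 → S2
read 'p': S2 → S0
End state S0 is not accepting.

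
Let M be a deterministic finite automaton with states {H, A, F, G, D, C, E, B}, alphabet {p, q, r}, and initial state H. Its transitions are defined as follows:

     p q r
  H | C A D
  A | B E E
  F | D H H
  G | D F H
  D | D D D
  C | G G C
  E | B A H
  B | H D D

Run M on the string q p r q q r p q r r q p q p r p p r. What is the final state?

D

start at H
read 'q': H → A
read 'p': A → B
read 'r': B → D
read 'q': D → D
read 'q': D → D
read 'r': D → D
read 'p': D → D
read 'q': D → D
read 'r': D → D
read 'r': D → D
read 'q': D → D
read 'p': D → D
read 'q': D → D
read 'p': D → D
read 'r': D → D
read 'p': D → D
read 'p': D → D
read 'r': D → D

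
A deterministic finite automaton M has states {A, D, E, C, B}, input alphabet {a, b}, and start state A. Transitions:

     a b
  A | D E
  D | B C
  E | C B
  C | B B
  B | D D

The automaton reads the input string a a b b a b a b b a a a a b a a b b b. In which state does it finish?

A → D → B → D → C → B → D → B → D → C → B → D → B → D → C → B → D → C → B → D

D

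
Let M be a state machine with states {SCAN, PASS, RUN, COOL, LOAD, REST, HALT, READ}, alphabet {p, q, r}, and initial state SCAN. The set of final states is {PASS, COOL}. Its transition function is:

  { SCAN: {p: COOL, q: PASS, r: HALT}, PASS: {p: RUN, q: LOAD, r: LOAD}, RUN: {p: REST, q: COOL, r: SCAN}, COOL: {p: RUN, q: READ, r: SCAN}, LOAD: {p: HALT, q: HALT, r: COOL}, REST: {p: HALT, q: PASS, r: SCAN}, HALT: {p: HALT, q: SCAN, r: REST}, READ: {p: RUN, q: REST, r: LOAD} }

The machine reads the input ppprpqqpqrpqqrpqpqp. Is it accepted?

No

start at SCAN
read 'p': SCAN → COOL
read 'p': COOL → RUN
read 'p': RUN → REST
read 'r': REST → SCAN
read 'p': SCAN → COOL
read 'q': COOL → READ
read 'q': READ → REST
read 'p': REST → HALT
read 'q': HALT → SCAN
read 'r': SCAN → HALT
read 'p': HALT → HALT
read 'q': HALT → SCAN
read 'q': SCAN → PASS
read 'r': PASS → LOAD
read 'p': LOAD → HALT
read 'q': HALT → SCAN
read 'p': SCAN → COOL
read 'q': COOL → READ
read 'p': READ → RUN
End state RUN is not accepting.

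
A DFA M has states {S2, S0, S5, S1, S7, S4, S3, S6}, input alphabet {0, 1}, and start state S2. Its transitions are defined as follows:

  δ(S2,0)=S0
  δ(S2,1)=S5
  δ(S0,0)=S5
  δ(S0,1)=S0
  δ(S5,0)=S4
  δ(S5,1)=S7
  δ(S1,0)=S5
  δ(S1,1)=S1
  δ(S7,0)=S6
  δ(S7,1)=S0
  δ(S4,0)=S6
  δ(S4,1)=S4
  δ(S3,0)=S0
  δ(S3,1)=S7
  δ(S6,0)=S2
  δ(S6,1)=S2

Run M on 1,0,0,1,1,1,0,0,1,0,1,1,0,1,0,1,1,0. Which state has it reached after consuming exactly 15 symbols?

S0

start at S2
read '1': S2 → S5
read '0': S5 → S4
read '0': S4 → S6
read '1': S6 → S2
read '1': S2 → S5
read '1': S5 → S7
read '0': S7 → S6
read '0': S6 → S2
read '1': S2 → S5
read '0': S5 → S4
read '1': S4 → S4
read '1': S4 → S4
read '0': S4 → S6
read '1': S6 → S2
read '0': S2 → S0
After 15 symbols: S0.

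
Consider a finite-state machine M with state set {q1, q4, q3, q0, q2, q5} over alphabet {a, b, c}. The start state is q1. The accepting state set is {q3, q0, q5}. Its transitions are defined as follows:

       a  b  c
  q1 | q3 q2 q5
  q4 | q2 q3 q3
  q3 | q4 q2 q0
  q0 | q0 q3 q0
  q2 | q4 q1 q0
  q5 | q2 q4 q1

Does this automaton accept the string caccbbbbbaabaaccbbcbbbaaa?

No

q1 → q5 → q2 → q0 → q0 → q3 → q2 → q1 → q2 → q1 → q3 → q4 → q3 → q4 → q2 → q0 → q0 → q3 → q2 → q0 → q3 → q2 → q1 → q3 → q4 → q2
End state q2 is not accepting.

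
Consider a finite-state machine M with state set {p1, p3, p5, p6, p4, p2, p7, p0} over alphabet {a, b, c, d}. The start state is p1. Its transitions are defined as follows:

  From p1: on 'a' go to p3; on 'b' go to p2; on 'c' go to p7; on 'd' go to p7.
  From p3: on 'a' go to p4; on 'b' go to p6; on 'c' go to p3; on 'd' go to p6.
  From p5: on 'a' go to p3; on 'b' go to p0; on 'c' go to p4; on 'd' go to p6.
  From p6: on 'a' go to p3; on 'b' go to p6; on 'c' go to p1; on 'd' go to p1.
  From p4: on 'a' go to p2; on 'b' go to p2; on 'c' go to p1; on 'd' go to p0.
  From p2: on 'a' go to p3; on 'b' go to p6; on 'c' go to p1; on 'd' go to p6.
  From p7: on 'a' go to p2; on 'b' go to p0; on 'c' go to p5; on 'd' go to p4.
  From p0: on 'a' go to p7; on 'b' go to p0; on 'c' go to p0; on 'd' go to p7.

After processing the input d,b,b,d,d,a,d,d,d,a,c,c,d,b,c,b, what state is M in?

p2

Trace: p1 -d-> p7 -b-> p0 -b-> p0 -d-> p7 -d-> p4 -a-> p2 -d-> p6 -d-> p1 -d-> p7 -a-> p2 -c-> p1 -c-> p7 -d-> p4 -b-> p2 -c-> p1 -b-> p2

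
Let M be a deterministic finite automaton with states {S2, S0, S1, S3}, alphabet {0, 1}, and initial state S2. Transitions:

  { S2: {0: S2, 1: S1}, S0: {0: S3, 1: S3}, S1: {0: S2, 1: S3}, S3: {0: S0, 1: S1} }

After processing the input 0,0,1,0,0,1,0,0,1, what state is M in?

Trace: S2 -0-> S2 -0-> S2 -1-> S1 -0-> S2 -0-> S2 -1-> S1 -0-> S2 -0-> S2 -1-> S1

S1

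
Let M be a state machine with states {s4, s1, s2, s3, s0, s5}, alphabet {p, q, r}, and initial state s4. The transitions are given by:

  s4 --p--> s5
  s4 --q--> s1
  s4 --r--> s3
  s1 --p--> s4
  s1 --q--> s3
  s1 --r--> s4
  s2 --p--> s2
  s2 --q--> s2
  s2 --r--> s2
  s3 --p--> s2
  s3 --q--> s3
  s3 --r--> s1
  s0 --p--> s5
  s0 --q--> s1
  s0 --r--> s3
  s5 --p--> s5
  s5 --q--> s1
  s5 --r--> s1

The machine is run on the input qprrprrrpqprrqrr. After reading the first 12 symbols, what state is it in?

Trace: s4 -q-> s1 -p-> s4 -r-> s3 -r-> s1 -p-> s4 -r-> s3 -r-> s1 -r-> s4 -p-> s5 -q-> s1 -p-> s4 -r-> s3
After 12 symbols: s3.

s3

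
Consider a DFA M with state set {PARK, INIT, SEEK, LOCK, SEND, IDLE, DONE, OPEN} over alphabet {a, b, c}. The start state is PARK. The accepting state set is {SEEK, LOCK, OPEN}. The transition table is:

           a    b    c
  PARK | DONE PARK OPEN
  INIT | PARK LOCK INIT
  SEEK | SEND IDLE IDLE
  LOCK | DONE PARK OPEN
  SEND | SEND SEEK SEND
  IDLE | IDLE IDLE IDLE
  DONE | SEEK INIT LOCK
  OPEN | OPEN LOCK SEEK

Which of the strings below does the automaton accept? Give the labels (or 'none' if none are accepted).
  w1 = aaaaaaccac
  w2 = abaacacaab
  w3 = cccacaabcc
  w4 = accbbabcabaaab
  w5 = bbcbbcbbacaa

w1: Trace: PARK -a-> DONE -a-> SEEK -a-> SEND -a-> SEND -a-> SEND -a-> SEND -c-> SEND -c-> SEND -a-> SEND -c-> SEND  → end SEND, rejected
w2: Trace: PARK -a-> DONE -b-> INIT -a-> PARK -a-> DONE -c-> LOCK -a-> DONE -c-> LOCK -a-> DONE -a-> SEEK -b-> IDLE  → end IDLE, rejected
w3: Trace: PARK -c-> OPEN -c-> SEEK -c-> IDLE -a-> IDLE -c-> IDLE -a-> IDLE -a-> IDLE -b-> IDLE -c-> IDLE -c-> IDLE  → end IDLE, rejected
w4: Trace: PARK -a-> DONE -c-> LOCK -c-> OPEN -b-> LOCK -b-> PARK -a-> DONE -b-> INIT -c-> INIT -a-> PARK -b-> PARK -a-> DONE -a-> SEEK -a-> SEND -b-> SEEK  → end SEEK, accepted
w5: Trace: PARK -b-> PARK -b-> PARK -c-> OPEN -b-> LOCK -b-> PARK -c-> OPEN -b-> LOCK -b-> PARK -a-> DONE -c-> LOCK -a-> DONE -a-> SEEK  → end SEEK, accepted

w4, w5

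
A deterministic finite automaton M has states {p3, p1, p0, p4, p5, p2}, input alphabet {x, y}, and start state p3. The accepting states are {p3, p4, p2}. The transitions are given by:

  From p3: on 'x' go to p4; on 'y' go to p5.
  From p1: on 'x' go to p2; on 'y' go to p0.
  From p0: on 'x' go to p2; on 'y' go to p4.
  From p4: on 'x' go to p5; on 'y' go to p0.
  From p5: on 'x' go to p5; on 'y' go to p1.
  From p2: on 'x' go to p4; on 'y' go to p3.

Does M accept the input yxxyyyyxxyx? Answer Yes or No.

Yes

p3 → p5 → p5 → p5 → p1 → p0 → p4 → p0 → p2 → p4 → p0 → p2
End state p2 is accepting.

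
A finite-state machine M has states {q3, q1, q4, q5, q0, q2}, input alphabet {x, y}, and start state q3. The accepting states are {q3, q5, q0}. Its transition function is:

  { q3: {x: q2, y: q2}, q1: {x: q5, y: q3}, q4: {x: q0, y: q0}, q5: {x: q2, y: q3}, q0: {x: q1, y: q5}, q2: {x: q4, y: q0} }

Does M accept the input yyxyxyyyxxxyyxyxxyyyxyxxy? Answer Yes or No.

Yes

q3 → q2 → q0 → q1 → q3 → q2 → q0 → q5 → q3 → q2 → q4 → q0 → q5 → q3 → q2 → q0 → q1 → q5 → q3 → q2 → q0 → q1 → q3 → q2 → q4 → q0
End state q0 is accepting.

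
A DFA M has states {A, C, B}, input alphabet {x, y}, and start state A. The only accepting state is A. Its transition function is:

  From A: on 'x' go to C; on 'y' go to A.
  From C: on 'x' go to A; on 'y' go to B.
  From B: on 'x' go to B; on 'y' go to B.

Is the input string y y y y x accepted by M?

A → A → A → A → A → C
End state C is not accepting.

No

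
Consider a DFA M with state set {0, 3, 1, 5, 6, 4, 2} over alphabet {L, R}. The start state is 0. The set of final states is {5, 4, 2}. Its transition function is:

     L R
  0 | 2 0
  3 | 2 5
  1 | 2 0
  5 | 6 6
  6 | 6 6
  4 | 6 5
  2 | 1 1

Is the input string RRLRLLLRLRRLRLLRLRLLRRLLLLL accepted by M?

Yes

start at 0
read 'R': 0 → 0
read 'R': 0 → 0
read 'L': 0 → 2
read 'R': 2 → 1
read 'L': 1 → 2
read 'L': 2 → 1
read 'L': 1 → 2
read 'R': 2 → 1
read 'L': 1 → 2
read 'R': 2 → 1
read 'R': 1 → 0
read 'L': 0 → 2
read 'R': 2 → 1
read 'L': 1 → 2
read 'L': 2 → 1
read 'R': 1 → 0
read 'L': 0 → 2
read 'R': 2 → 1
read 'L': 1 → 2
read 'L': 2 → 1
read 'R': 1 → 0
read 'R': 0 → 0
read 'L': 0 → 2
read 'L': 2 → 1
read 'L': 1 → 2
read 'L': 2 → 1
read 'L': 1 → 2
End state 2 is accepting.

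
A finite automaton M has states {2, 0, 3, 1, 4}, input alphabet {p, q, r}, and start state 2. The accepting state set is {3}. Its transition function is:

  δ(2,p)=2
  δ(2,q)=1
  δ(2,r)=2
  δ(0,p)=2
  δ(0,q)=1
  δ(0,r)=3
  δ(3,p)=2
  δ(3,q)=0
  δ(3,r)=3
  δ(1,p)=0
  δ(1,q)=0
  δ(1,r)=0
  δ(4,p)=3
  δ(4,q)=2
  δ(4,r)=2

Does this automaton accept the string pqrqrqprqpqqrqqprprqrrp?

No

Trace: 2 -p-> 2 -q-> 1 -r-> 0 -q-> 1 -r-> 0 -q-> 1 -p-> 0 -r-> 3 -q-> 0 -p-> 2 -q-> 1 -q-> 0 -r-> 3 -q-> 0 -q-> 1 -p-> 0 -r-> 3 -p-> 2 -r-> 2 -q-> 1 -r-> 0 -r-> 3 -p-> 2
End state 2 is not accepting.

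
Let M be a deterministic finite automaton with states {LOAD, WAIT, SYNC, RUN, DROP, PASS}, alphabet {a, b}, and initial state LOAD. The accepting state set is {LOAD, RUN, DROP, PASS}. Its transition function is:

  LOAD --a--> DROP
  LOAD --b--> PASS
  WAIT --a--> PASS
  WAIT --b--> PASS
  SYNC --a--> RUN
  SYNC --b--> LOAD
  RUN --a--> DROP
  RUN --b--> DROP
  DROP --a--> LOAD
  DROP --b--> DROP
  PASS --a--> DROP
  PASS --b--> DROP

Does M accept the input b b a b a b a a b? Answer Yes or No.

Yes

start at LOAD
read 'b': LOAD → PASS
read 'b': PASS → DROP
read 'a': DROP → LOAD
read 'b': LOAD → PASS
read 'a': PASS → DROP
read 'b': DROP → DROP
read 'a': DROP → LOAD
read 'a': LOAD → DROP
read 'b': DROP → DROP
End state DROP is accepting.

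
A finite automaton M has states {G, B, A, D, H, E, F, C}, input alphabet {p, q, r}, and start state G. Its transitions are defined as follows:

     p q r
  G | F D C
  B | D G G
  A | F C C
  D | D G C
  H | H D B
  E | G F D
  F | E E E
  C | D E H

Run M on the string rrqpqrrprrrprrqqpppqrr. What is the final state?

H

Trace: G -r-> C -r-> H -q-> D -p-> D -q-> G -r-> C -r-> H -p-> H -r-> B -r-> G -r-> C -p-> D -r-> C -r-> H -q-> D -q-> G -p-> F -p-> E -p-> G -q-> D -r-> C -r-> H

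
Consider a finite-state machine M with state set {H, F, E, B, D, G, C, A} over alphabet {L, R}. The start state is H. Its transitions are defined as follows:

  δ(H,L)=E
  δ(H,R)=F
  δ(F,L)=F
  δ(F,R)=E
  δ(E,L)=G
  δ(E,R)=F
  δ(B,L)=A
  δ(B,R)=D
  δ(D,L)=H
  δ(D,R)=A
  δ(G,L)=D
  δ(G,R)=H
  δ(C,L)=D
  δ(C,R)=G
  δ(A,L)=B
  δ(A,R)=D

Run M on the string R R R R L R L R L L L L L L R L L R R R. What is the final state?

A

Trace: H -R-> F -R-> E -R-> F -R-> E -L-> G -R-> H -L-> E -R-> F -L-> F -L-> F -L-> F -L-> F -L-> F -L-> F -R-> E -L-> G -L-> D -R-> A -R-> D -R-> A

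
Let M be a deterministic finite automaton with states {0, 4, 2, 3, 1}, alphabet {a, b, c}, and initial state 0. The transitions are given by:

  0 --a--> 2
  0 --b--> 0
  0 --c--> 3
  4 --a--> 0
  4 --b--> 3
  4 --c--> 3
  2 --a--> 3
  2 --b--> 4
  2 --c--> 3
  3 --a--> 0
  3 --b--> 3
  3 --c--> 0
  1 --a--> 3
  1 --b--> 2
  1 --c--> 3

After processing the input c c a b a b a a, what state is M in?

3

0 → 3 → 0 → 2 → 4 → 0 → 0 → 2 → 3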